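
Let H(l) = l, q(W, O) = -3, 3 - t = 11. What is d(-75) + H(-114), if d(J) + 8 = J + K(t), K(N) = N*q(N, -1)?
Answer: -173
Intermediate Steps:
t = -8 (t = 3 - 1*11 = 3 - 11 = -8)
K(N) = -3*N (K(N) = N*(-3) = -3*N)
d(J) = 16 + J (d(J) = -8 + (J - 3*(-8)) = -8 + (J + 24) = -8 + (24 + J) = 16 + J)
d(-75) + H(-114) = (16 - 75) - 114 = -59 - 114 = -173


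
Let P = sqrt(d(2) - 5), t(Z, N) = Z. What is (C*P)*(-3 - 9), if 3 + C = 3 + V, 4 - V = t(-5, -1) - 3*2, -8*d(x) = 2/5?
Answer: -18*I*sqrt(505) ≈ -404.5*I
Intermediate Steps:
d(x) = -1/20 (d(x) = -1/(4*5) = -1/8*2/5 = -1/20)
V = 15 (V = 4 - (-5 - 3*2) = 4 - (-5 - 6) = 4 - 1*(-11) = 4 + 11 = 15)
P = I*sqrt(505)/10 (P = sqrt(-1/20 - 5) = sqrt(-101/20) = I*sqrt(505)/10 ≈ 2.2472*I)
C = 15 (C = -3 + (3 + 15) = -3 + 18 = 15)
(C*P)*(-3 - 9) = (15*(I*sqrt(505)/10))*(-3 - 9) = (3*I*sqrt(505)/2)*(-12) = -18*I*sqrt(505)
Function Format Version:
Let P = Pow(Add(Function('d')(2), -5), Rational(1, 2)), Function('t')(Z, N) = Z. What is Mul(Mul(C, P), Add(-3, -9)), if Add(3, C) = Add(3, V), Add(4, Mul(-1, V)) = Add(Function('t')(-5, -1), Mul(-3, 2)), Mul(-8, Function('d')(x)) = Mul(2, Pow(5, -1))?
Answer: Mul(-18, I, Pow(505, Rational(1, 2))) ≈ Mul(-404.50, I)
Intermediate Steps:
Function('d')(x) = Rational(-1, 20) (Function('d')(x) = Mul(Rational(-1, 8), Mul(2, Pow(5, -1))) = Mul(Rational(-1, 8), Mul(2, Rational(1, 5))) = Mul(Rational(-1, 8), Rational(2, 5)) = Rational(-1, 20))
V = 15 (V = Add(4, Mul(-1, Add(-5, Mul(-3, 2)))) = Add(4, Mul(-1, Add(-5, -6))) = Add(4, Mul(-1, -11)) = Add(4, 11) = 15)
P = Mul(Rational(1, 10), I, Pow(505, Rational(1, 2))) (P = Pow(Add(Rational(-1, 20), -5), Rational(1, 2)) = Pow(Rational(-101, 20), Rational(1, 2)) = Mul(Rational(1, 10), I, Pow(505, Rational(1, 2))) ≈ Mul(2.2472, I))
C = 15 (C = Add(-3, Add(3, 15)) = Add(-3, 18) = 15)
Mul(Mul(C, P), Add(-3, -9)) = Mul(Mul(15, Mul(Rational(1, 10), I, Pow(505, Rational(1, 2)))), Add(-3, -9)) = Mul(Mul(Rational(3, 2), I, Pow(505, Rational(1, 2))), -12) = Mul(-18, I, Pow(505, Rational(1, 2)))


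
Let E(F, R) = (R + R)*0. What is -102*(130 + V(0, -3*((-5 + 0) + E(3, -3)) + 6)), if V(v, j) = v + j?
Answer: -15402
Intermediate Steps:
E(F, R) = 0 (E(F, R) = (2*R)*0 = 0)
V(v, j) = j + v
-102*(130 + V(0, -3*((-5 + 0) + E(3, -3)) + 6)) = -102*(130 + ((-3*((-5 + 0) + 0) + 6) + 0)) = -102*(130 + ((-3*(-5 + 0) + 6) + 0)) = -102*(130 + ((-3*(-5) + 6) + 0)) = -102*(130 + ((15 + 6) + 0)) = -102*(130 + (21 + 0)) = -102*(130 + 21) = -102*151 = -15402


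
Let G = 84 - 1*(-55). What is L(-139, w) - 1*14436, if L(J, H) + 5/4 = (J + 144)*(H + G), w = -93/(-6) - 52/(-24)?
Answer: -163847/12 ≈ -13654.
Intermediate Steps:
G = 139 (G = 84 + 55 = 139)
w = 53/3 (w = -93*(-⅙) - 52*(-1/24) = 31/2 + 13/6 = 53/3 ≈ 17.667)
L(J, H) = -5/4 + (139 + H)*(144 + J) (L(J, H) = -5/4 + (J + 144)*(H + 139) = -5/4 + (144 + J)*(139 + H) = -5/4 + (139 + H)*(144 + J))
L(-139, w) - 1*14436 = (80059/4 + 139*(-139) + 144*(53/3) + (53/3)*(-139)) - 1*14436 = (80059/4 - 19321 + 2544 - 7367/3) - 14436 = 9385/12 - 14436 = -163847/12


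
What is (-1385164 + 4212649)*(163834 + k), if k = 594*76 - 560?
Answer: 589298768730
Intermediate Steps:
k = 44584 (k = 45144 - 560 = 44584)
(-1385164 + 4212649)*(163834 + k) = (-1385164 + 4212649)*(163834 + 44584) = 2827485*208418 = 589298768730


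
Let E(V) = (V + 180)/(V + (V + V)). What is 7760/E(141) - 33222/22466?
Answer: 12288921903/1201931 ≈ 10224.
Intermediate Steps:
E(V) = (180 + V)/(3*V) (E(V) = (180 + V)/(V + 2*V) = (180 + V)/((3*V)) = (180 + V)*(1/(3*V)) = (180 + V)/(3*V))
7760/E(141) - 33222/22466 = 7760/(((1/3)*(180 + 141)/141)) - 33222/22466 = 7760/(((1/3)*(1/141)*321)) - 33222*1/22466 = 7760/(107/141) - 16611/11233 = 7760*(141/107) - 16611/11233 = 1094160/107 - 16611/11233 = 12288921903/1201931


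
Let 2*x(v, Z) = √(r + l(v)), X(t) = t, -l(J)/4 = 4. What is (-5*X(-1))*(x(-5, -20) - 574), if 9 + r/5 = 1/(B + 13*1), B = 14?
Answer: -2870 + 5*I*√4926/18 ≈ -2870.0 + 19.496*I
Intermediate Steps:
l(J) = -16 (l(J) = -4*4 = -16)
r = -1210/27 (r = -45 + 5/(14 + 13*1) = -45 + 5/(14 + 13) = -45 + 5/27 = -1210/27 ≈ -44.815)
x(v, Z) = I*√4926/18 (x(v, Z) = √(-1210/27 - 16)/2 = √(-1642/27)/2 = (I*√4926/9)/2 = I*√4926/18)
(-5*X(-1))*(x(-5, -20) - 574) = (-5*(-1))*(I*√4926/18 - 574) = 5*(-574 + I*√4926/18) = -2870 + 5*I*√4926/18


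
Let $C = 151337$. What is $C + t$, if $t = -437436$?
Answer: $-286099$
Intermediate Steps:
$C + t = 151337 - 437436 = -286099$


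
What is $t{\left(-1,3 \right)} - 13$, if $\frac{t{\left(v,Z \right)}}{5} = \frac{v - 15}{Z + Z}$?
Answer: $- \frac{79}{3} \approx -26.333$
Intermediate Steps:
$t{\left(v,Z \right)} = \frac{5 \left(-15 + v\right)}{2 Z}$ ($t{\left(v,Z \right)} = 5 \frac{v - 15}{Z + Z} = 5 \frac{-15 + v}{2 Z} = \frac{5 \left(-15 + v\right)}{2 Z}$)
$t{\left(-1,3 \right)} - 13 = \frac{5 \left(-15 - 1\right)}{2 \cdot 3} - 13 = \frac{5}{2} \cdot \frac{1}{3} \left(-16\right) - 13 = - \frac{40}{3} - 13 = - \frac{79}{3}$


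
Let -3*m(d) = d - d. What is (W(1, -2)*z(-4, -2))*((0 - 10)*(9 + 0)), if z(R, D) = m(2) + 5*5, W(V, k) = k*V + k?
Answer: 9000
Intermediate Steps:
m(d) = 0 (m(d) = -(d - d)/3 = -⅓*0 = 0)
W(V, k) = k + V*k (W(V, k) = V*k + k = k + V*k)
z(R, D) = 25 (z(R, D) = 0 + 5*5 = 0 + 25 = 25)
(W(1, -2)*z(-4, -2))*((0 - 10)*(9 + 0)) = (-2*(1 + 1)*25)*((0 - 10)*(9 + 0)) = (-2*2*25)*(-10*9) = -4*25*(-90) = -100*(-90) = 9000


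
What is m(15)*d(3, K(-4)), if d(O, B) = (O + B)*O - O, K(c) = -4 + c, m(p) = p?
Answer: -270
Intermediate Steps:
d(O, B) = -O + O*(B + O) (d(O, B) = (B + O)*O - O = O*(B + O) - O = -O + O*(B + O))
m(15)*d(3, K(-4)) = 15*(3*(-1 + (-4 - 4) + 3)) = 15*(3*(-1 - 8 + 3)) = 15*(3*(-6)) = 15*(-18) = -270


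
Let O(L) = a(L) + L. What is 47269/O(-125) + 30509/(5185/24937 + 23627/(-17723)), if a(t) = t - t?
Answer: -1708970328411011/62161593000 ≈ -27492.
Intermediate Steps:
a(t) = 0
O(L) = L (O(L) = 0 + L = L)
47269/O(-125) + 30509/(5185/24937 + 23627/(-17723)) = 47269/(-125) + 30509/(5185/24937 + 23627/(-17723)) = 47269*(-1/125) + 30509/(5185*(1/24937) + 23627*(-1/17723)) = -47269/125 + 30509/(5185/24937 - 23627/17723) = -47269/125 + 30509/(-497292744/441958451) = -47269/125 + 30509*(-441958451/497292744) = -47269/125 - 13483710381559/497292744 = -1708970328411011/62161593000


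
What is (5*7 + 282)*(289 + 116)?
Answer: 128385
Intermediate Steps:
(5*7 + 282)*(289 + 116) = (35 + 282)*405 = 317*405 = 128385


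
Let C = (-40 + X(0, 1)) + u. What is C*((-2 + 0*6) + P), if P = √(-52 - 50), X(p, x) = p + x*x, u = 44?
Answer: -10 + 5*I*√102 ≈ -10.0 + 50.497*I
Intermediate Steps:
X(p, x) = p + x²
P = I*√102 (P = √(-102) = I*√102 ≈ 10.1*I)
C = 5 (C = (-40 + (0 + 1²)) + 44 = (-40 + (0 + 1)) + 44 = (-40 + 1) + 44 = -39 + 44 = 5)
C*((-2 + 0*6) + P) = 5*((-2 + 0*6) + I*√102) = 5*((-2 + 0) + I*√102) = 5*(-2 + I*√102) = -10 + 5*I*√102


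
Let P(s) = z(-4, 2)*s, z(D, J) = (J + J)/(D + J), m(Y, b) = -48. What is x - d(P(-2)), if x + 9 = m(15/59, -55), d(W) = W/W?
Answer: -58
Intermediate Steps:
z(D, J) = 2*J/(D + J) (z(D, J) = (2*J)/(D + J) = 2*J/(D + J))
P(s) = -2*s (P(s) = (2*2/(-4 + 2))*s = (2*2/(-2))*s = (2*2*(-½))*s = -2*s)
d(W) = 1
x = -57 (x = -9 - 48 = -57)
x - d(P(-2)) = -57 - 1*1 = -57 - 1 = -58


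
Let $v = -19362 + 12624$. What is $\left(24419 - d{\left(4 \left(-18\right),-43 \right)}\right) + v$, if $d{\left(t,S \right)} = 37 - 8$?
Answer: $17652$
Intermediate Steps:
$v = -6738$
$d{\left(t,S \right)} = 29$ ($d{\left(t,S \right)} = 37 - 8 = 29$)
$\left(24419 - d{\left(4 \left(-18\right),-43 \right)}\right) + v = \left(24419 - 29\right) - 6738 = 24390 - 6738 = 17652$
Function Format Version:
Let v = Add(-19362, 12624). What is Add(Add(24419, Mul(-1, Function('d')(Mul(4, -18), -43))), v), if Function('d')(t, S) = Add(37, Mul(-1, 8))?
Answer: 17652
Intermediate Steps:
v = -6738
Function('d')(t, S) = 29 (Function('d')(t, S) = Add(37, -8) = 29)
Add(Add(24419, Mul(-1, Function('d')(Mul(4, -18), -43))), v) = Add(Add(24419, Mul(-1, 29)), -6738) = Add(Add(24419, -29), -6738) = Add(24390, -6738) = 17652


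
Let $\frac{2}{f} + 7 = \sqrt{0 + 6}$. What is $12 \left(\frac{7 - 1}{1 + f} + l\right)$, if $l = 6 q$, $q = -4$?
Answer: $- \frac{3384}{19} + \frac{144 \sqrt{6}}{19} \approx -159.54$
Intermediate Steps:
$f = \frac{2}{-7 + \sqrt{6}}$ ($f = \frac{2}{-7 + \sqrt{0 + 6}} = \frac{2}{-7 + \sqrt{6}} \approx -0.43951$)
$l = -24$ ($l = 6 \left(-4\right) = -24$)
$12 \left(\frac{7 - 1}{1 + f} + l\right) = 12 \left(\frac{7 - 1}{1 - \left(\frac{14}{43} + \frac{2 \sqrt{6}}{43}\right)} - 24\right) = 12 \left(\frac{6}{\frac{29}{43} - \frac{2 \sqrt{6}}{43}} - 24\right) = 12 \left(-24 + \frac{6}{\frac{29}{43} - \frac{2 \sqrt{6}}{43}}\right) = -288 + \frac{72}{\frac{29}{43} - \frac{2 \sqrt{6}}{43}}$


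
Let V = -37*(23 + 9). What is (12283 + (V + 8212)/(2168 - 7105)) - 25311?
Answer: -64326264/4937 ≈ -13029.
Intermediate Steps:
V = -1184 (V = -37*32 = -1184)
(12283 + (V + 8212)/(2168 - 7105)) - 25311 = (12283 + (-1184 + 8212)/(2168 - 7105)) - 25311 = (12283 + 7028/(-4937)) - 25311 = (12283 + 7028*(-1/4937)) - 25311 = (12283 - 7028/4937) - 25311 = 60634143/4937 - 25311 = -64326264/4937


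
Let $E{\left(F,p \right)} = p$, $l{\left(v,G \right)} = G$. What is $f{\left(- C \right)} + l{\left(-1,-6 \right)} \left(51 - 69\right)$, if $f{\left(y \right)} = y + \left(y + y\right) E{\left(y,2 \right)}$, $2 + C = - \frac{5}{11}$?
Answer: $\frac{1323}{11} \approx 120.27$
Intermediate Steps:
$C = - \frac{27}{11}$ ($C = -2 - \frac{5}{11} = - \frac{27}{11} \approx -2.4545$)
$f{\left(y \right)} = 5 y$ ($f{\left(y \right)} = y + \left(y + y\right) 2 = y + 2 y 2 = y + 4 y = 5 y$)
$f{\left(- C \right)} + l{\left(-1,-6 \right)} \left(51 - 69\right) = 5 \left(\left(-1\right) \left(- \frac{27}{11}\right)\right) - 6 \left(51 - 69\right) = 5 \cdot \frac{27}{11} - -108 = \frac{135}{11} + 108 = \frac{1323}{11}$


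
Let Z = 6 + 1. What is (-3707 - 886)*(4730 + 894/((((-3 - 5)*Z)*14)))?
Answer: -8514103809/392 ≈ -2.1720e+7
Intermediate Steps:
Z = 7
(-3707 - 886)*(4730 + 894/((((-3 - 5)*Z)*14))) = (-3707 - 886)*(4730 + 894/((((-3 - 5)*7)*14))) = -4593*(4730 + 894/((-8*7*14))) = -4593*(4730 + 894/((-56*14))) = -4593*(4730 + 894/(-784)) = -4593*(4730 + 894*(-1/784)) = -4593*(4730 - 447/392) = -4593*1853713/392 = -8514103809/392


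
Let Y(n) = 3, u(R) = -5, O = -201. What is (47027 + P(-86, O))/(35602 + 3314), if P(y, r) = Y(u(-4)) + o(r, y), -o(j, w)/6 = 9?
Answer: 11744/9729 ≈ 1.2071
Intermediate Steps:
o(j, w) = -54 (o(j, w) = -6*9 = -54)
P(y, r) = -51 (P(y, r) = 3 - 54 = -51)
(47027 + P(-86, O))/(35602 + 3314) = (47027 - 51)/(35602 + 3314) = 46976/38916 = 46976*(1/38916) = 11744/9729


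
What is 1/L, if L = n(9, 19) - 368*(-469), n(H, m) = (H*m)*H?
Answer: 1/174131 ≈ 5.7428e-6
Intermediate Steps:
n(H, m) = m*H**2
L = 174131 (L = 19*9**2 - 368*(-469) = 19*81 + 172592 = 1539 + 172592 = 174131)
1/L = 1/174131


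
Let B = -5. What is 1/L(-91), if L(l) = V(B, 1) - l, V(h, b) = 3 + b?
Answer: 1/95 ≈ 0.010526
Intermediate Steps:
L(l) = 4 - l (L(l) = (3 + 1) - l = 4 - l)
1/L(-91) = 1/(4 - 1*(-91)) = 1/(4 + 91) = 1/95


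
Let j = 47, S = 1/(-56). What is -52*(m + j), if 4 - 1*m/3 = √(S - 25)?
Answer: -3068 + 39*I*√19614/7 ≈ -3068.0 + 780.28*I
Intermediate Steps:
S = -1/56 ≈ -0.017857
m = 12 - 3*I*√19614/28 (m = 12 - 3*√(-1/56 - 25) = 12 - 3*I*√19614/28 ≈ 12.0 - 15.005*I)
-52*(m + j) = -52*((12 - 3*I*√19614/28) + 47) = -52*(59 - 3*I*√19614/28) = -3068 + 39*I*√19614/7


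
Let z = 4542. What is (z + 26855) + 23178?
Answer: 54575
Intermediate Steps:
(z + 26855) + 23178 = (4542 + 26855) + 23178 = 31397 + 23178 = 54575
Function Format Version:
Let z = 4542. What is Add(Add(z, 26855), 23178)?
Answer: 54575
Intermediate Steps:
Add(Add(z, 26855), 23178) = Add(Add(4542, 26855), 23178) = Add(31397, 23178) = 54575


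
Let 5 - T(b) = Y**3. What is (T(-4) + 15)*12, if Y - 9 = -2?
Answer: -3876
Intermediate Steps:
Y = 7 (Y = 9 - 2 = 7)
T(b) = -338 (T(b) = 5 - 1*7**3 = 5 - 1*343 = 5 - 343 = -338)
(T(-4) + 15)*12 = (-338 + 15)*12 = -323*12 = -3876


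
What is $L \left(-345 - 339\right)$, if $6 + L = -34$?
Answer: $27360$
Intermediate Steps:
$L = -40$ ($L = -6 - 34 = -40$)
$L \left(-345 - 339\right) = - 40 \left(-345 - 339\right) = \left(-40\right) \left(-684\right) = 27360$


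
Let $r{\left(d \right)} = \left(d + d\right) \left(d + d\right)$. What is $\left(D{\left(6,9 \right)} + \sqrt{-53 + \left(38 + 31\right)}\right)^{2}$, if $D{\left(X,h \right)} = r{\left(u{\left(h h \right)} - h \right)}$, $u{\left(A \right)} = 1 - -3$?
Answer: $10816$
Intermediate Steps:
$u{\left(A \right)} = 4$ ($u{\left(A \right)} = 1 + 3 = 4$)
$r{\left(d \right)} = 4 d^{2}$ ($r{\left(d \right)} = 2 d 2 d = 4 d^{2}$)
$D{\left(X,h \right)} = 4 \left(4 - h\right)^{2}$
$\left(D{\left(6,9 \right)} + \sqrt{-53 + \left(38 + 31\right)}\right)^{2} = \left(4 \left(-4 + 9\right)^{2} + \sqrt{-53 + \left(38 + 31\right)}\right)^{2} = \left(4 \cdot 5^{2} + \sqrt{-53 + 69}\right)^{2} = \left(4 \cdot 25 + \sqrt{16}\right)^{2} = \left(100 + 4\right)^{2} = 104^{2} = 10816$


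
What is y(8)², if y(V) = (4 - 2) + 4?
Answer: 36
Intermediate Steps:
y(V) = 6 (y(V) = 2 + 4 = 6)
y(8)² = 6² = 36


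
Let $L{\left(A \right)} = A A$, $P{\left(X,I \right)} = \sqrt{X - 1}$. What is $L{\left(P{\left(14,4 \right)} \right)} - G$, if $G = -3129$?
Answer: $3142$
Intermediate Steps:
$P{\left(X,I \right)} = \sqrt{-1 + X}$
$L{\left(A \right)} = A^{2}$
$L{\left(P{\left(14,4 \right)} \right)} - G = \left(\sqrt{-1 + 14}\right)^{2} - -3129 = \left(\sqrt{13}\right)^{2} + 3129 = 13 + 3129 = 3142$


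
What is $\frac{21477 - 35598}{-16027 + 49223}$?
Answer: $- \frac{14121}{33196} \approx -0.42538$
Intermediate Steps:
$\frac{21477 - 35598}{-16027 + 49223} = \frac{21477 - 35598}{33196} = \left(-14121\right) \frac{1}{33196} = - \frac{14121}{33196}$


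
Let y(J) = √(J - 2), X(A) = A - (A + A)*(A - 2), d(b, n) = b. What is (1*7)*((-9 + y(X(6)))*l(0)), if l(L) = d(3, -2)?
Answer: -189 + 42*I*√11 ≈ -189.0 + 139.3*I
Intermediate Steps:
l(L) = 3
X(A) = A - 2*A*(-2 + A)
y(J) = √(-2 + J)
(1*7)*((-9 + y(X(6)))*l(0)) = (1*7)*((-9 + √(-2 + 6*(5 - 2*6)))*3) = 7*((-9 + √(-2 + 6*(5 - 12)))*3) = 7*((-9 + √(-2 + 6*(-7)))*3) = 7*((-9 + √(-2 - 42))*3) = 7*((-9 + √(-44))*3) = 7*((-9 + 2*I*√11)*3) = 7*(-27 + 6*I*√11) = -189 + 42*I*√11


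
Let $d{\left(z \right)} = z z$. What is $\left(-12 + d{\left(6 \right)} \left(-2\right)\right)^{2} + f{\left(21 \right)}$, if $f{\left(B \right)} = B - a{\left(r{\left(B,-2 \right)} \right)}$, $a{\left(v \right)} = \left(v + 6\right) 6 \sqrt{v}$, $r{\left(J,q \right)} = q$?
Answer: $7077 - 24 i \sqrt{2} \approx 7077.0 - 33.941 i$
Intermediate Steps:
$d{\left(z \right)} = z^{2}$
$a{\left(v \right)} = \sqrt{v} \left(36 + 6 v\right)$ ($a{\left(v \right)} = \left(6 + v\right) 6 \sqrt{v} = \left(36 + 6 v\right) \sqrt{v} = \sqrt{v} \left(36 + 6 v\right)$)
$f{\left(B \right)} = B - 24 i \sqrt{2}$ ($f{\left(B \right)} = B - 6 \sqrt{-2} \left(6 - 2\right) = B - 6 i \sqrt{2} \cdot 4 = B - 24 i \sqrt{2}$)
$\left(-12 + d{\left(6 \right)} \left(-2\right)\right)^{2} + f{\left(21 \right)} = \left(-12 + 6^{2} \left(-2\right)\right)^{2} + \left(21 - 24 i \sqrt{2}\right) = \left(-12 + 36 \left(-2\right)\right)^{2} + \left(21 - 24 i \sqrt{2}\right) = \left(-12 - 72\right)^{2} + \left(21 - 24 i \sqrt{2}\right) = \left(-84\right)^{2} + \left(21 - 24 i \sqrt{2}\right) = 7056 + \left(21 - 24 i \sqrt{2}\right) = 7077 - 24 i \sqrt{2}$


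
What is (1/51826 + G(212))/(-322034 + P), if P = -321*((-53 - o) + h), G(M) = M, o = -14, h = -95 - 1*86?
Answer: -10987113/13029781964 ≈ -0.00084323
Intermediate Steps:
h = -181 (h = -95 - 86 = -181)
P = 70620 (P = -321*((-53 - 1*(-14)) - 181) = -321*((-53 + 14) - 181) = -321*(-39 - 181) = -321*(-220) = 70620)
(1/51826 + G(212))/(-322034 + P) = (1/51826 + 212)/(-322034 + 70620) = (1/51826 + 212)/(-251414) = (10987113/51826)*(-1/251414) = -10987113/13029781964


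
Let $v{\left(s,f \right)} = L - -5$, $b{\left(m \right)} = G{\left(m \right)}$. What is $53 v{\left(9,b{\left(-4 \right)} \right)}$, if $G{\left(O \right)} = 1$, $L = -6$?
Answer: $-53$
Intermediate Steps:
$b{\left(m \right)} = 1$
$v{\left(s,f \right)} = -1$ ($v{\left(s,f \right)} = -6 - -5 = -6 + 5 = -1$)
$53 v{\left(9,b{\left(-4 \right)} \right)} = 53 \left(-1\right) = -53$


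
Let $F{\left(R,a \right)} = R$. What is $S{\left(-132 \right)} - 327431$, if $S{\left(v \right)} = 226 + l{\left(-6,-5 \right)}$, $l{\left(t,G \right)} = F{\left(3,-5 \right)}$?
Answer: $-327202$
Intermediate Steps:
$l{\left(t,G \right)} = 3$
$S{\left(v \right)} = 229$ ($S{\left(v \right)} = 226 + 3 = 229$)
$S{\left(-132 \right)} - 327431 = 229 - 327431 = -327202$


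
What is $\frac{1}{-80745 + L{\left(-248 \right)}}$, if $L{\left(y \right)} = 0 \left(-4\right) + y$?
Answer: $- \frac{1}{80993} \approx -1.2347 \cdot 10^{-5}$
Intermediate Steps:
$L{\left(y \right)} = y$ ($L{\left(y \right)} = 0 + y = y$)
$\frac{1}{-80745 + L{\left(-248 \right)}} = \frac{1}{-80745 - 248} = \frac{1}{-80993} = - \frac{1}{80993}$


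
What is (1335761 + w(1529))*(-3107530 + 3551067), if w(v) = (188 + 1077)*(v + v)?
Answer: 2308224651347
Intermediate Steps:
w(v) = 2530*v (w(v) = 1265*(2*v) = 2530*v)
(1335761 + w(1529))*(-3107530 + 3551067) = (1335761 + 2530*1529)*(-3107530 + 3551067) = (1335761 + 3868370)*443537 = 5204131*443537 = 2308224651347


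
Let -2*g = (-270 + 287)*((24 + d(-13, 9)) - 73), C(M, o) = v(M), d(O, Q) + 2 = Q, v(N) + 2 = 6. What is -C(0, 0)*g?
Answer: -1428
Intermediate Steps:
v(N) = 4 (v(N) = -2 + 6 = 4)
d(O, Q) = -2 + Q
C(M, o) = 4
g = 357 (g = -(-270 + 287)*((24 + (-2 + 9)) - 73)/2 = -17*((24 + 7) - 73)/2 = -17*(31 - 73)/2 = -17*(-42)/2 = -½*(-714) = 357)
-C(0, 0)*g = -4*357 = -1*1428 = -1428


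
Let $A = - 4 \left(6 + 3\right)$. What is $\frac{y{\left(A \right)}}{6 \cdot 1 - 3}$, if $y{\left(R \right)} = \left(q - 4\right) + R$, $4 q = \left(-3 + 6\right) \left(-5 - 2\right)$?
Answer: $- \frac{181}{12} \approx -15.083$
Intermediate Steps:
$q = - \frac{21}{4}$ ($q = \frac{\left(-3 + 6\right) \left(-5 - 2\right)}{4} = \frac{3 \left(-7\right)}{4} = \frac{1}{4} \left(-21\right) = - \frac{21}{4} \approx -5.25$)
$A = -36$ ($A = \left(-4\right) 9 = -36$)
$y{\left(R \right)} = - \frac{37}{4} + R$ ($y{\left(R \right)} = \left(- \frac{21}{4} - 4\right) + R = - \frac{37}{4} + R$)
$\frac{y{\left(A \right)}}{6 \cdot 1 - 3} = \frac{- \frac{37}{4} - 36}{6 \cdot 1 - 3} = \frac{1}{6 - 3} \left(- \frac{181}{4}\right) = \frac{1}{3} \left(- \frac{181}{4}\right) = - \frac{181}{12}$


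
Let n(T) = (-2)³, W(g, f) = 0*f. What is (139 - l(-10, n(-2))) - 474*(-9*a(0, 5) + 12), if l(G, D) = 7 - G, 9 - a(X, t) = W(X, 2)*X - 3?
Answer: 45626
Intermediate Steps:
W(g, f) = 0
n(T) = -8
a(X, t) = 12 (a(X, t) = 9 - (0*X - 3) = 9 - (0 - 3) = 9 - 1*(-3) = 9 + 3 = 12)
(139 - l(-10, n(-2))) - 474*(-9*a(0, 5) + 12) = (139 - (7 - 1*(-10))) - 474*(-9*12 + 12) = (139 - (7 + 10)) - 474*(-108 + 12) = (139 - 1*17) - 474*(-96) = (139 - 17) + 45504 = 122 + 45504 = 45626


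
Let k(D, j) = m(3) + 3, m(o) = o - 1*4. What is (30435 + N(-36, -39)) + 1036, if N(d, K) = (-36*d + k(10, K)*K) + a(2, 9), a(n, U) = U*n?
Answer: 32707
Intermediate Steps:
m(o) = -4 + o (m(o) = o - 4 = -4 + o)
k(D, j) = 2 (k(D, j) = (-4 + 3) + 3 = -1 + 3 = 2)
N(d, K) = 18 - 36*d + 2*K (N(d, K) = (-36*d + 2*K) + 9*2 = (-36*d + 2*K) + 18 = 18 - 36*d + 2*K)
(30435 + N(-36, -39)) + 1036 = (30435 + (18 - 36*(-36) + 2*(-39))) + 1036 = (30435 + (18 + 1296 - 78)) + 1036 = (30435 + 1236) + 1036 = 31671 + 1036 = 32707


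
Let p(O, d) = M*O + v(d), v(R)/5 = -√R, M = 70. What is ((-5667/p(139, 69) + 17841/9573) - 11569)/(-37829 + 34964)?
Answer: 698911664000582/173100847230525 + 1889*√69/18082194425 ≈ 4.0376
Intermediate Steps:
v(R) = -5*√R (v(R) = 5*(-√R) = -5*√R)
p(O, d) = -5*√d + 70*O (p(O, d) = 70*O - 5*√d = -5*√d + 70*O)
((-5667/p(139, 69) + 17841/9573) - 11569)/(-37829 + 34964) = ((-5667/(-5*√69 + 70*139) + 17841/9573) - 11569)/(-37829 + 34964) = ((-5667/(-5*√69 + 9730) + 17841*(1/9573)) - 11569)/(-2865) = ((-5667/(9730 - 5*√69) + 5947/3191) - 11569)*(-1/2865) = ((5947/3191 - 5667/(9730 - 5*√69)) - 11569)*(-1/2865) = (-36910732/3191 - 5667/(9730 - 5*√69))*(-1/2865) = 36910732/9142215 + 1889/(955*(9730 - 5*√69))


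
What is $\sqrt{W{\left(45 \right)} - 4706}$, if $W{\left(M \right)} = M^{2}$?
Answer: $i \sqrt{2681} \approx 51.778 i$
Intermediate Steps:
$\sqrt{W{\left(45 \right)} - 4706} = \sqrt{45^{2} - 4706} = \sqrt{2025 - 4706} = \sqrt{-2681} = i \sqrt{2681}$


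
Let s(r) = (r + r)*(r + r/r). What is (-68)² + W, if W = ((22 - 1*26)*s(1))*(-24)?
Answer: 5008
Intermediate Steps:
s(r) = 2*r*(1 + r) (s(r) = (2*r)*(r + 1) = (2*r)*(1 + r) = 2*r*(1 + r))
W = 384 (W = ((22 - 1*26)*(2*1*(1 + 1)))*(-24) = ((22 - 26)*(2*1*2))*(-24) = -4*4*(-24) = -16*(-24) = 384)
(-68)² + W = (-68)² + 384 = 4624 + 384 = 5008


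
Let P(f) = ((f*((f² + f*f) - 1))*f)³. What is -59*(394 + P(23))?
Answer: -10314400475329023289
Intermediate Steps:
P(f) = f⁶*(-1 + 2*f²)³ (P(f) = ((f*((f² + f²) - 1))*f)³ = ((f*(2*f² - 1))*f)³ = ((f*(-1 + 2*f²))*f)³ = (f²*(-1 + 2*f²))³ = f⁶*(-1 + 2*f²)³)
-59*(394 + P(23)) = -59*(394 + 23⁶*(-1 + 2*23²)³) = -59*(394 + 148035889*(-1 + 2*529)³) = -59*(394 + 148035889*(-1 + 1058)³) = -59*(394 + 148035889*1057³) = -59*(394 + 148035889*1180932193) = -59*(394 + 174820347039474577) = -59*174820347039474971 = -10314400475329023289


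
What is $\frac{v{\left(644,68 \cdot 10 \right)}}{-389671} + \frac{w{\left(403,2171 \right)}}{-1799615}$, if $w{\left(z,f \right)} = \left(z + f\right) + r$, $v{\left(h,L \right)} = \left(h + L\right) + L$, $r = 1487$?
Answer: $- \frac{5188882391}{701257776665} \approx -0.0073994$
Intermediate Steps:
$v{\left(h,L \right)} = h + 2 L$ ($v{\left(h,L \right)} = \left(L + h\right) + L = h + 2 L$)
$w{\left(z,f \right)} = 1487 + f + z$ ($w{\left(z,f \right)} = \left(z + f\right) + 1487 = \left(f + z\right) + 1487 = 1487 + f + z$)
$\frac{v{\left(644,68 \cdot 10 \right)}}{-389671} + \frac{w{\left(403,2171 \right)}}{-1799615} = \frac{644 + 2 \cdot 68 \cdot 10}{-389671} + \frac{1487 + 2171 + 403}{-1799615} = \left(644 + 2 \cdot 680\right) \left(- \frac{1}{389671}\right) + 4061 \left(- \frac{1}{1799615}\right) = \left(644 + 1360\right) \left(- \frac{1}{389671}\right) - \frac{4061}{1799615} = 2004 \left(- \frac{1}{389671}\right) - \frac{4061}{1799615} = - \frac{2004}{389671} - \frac{4061}{1799615} = - \frac{5188882391}{701257776665}$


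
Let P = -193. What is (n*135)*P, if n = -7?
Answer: 182385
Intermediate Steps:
(n*135)*P = -7*135*(-193) = -945*(-193) = 182385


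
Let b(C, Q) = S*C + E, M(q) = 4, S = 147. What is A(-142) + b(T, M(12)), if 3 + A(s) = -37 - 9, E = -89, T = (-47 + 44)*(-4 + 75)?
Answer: -31449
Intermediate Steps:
T = -213 (T = -3*71 = -213)
A(s) = -49 (A(s) = -3 + (-37 - 9) = -3 - 46 = -49)
b(C, Q) = -89 + 147*C (b(C, Q) = 147*C - 89 = -89 + 147*C)
A(-142) + b(T, M(12)) = -49 + (-89 + 147*(-213)) = -49 + (-89 - 31311) = -49 - 31400 = -31449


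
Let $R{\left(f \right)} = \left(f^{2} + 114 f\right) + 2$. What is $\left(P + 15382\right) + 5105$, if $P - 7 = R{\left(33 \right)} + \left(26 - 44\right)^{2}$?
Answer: $25671$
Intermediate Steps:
$R{\left(f \right)} = 2 + f^{2} + 114 f$
$P = 5184$ ($P = 7 + \left(\left(2 + 33^{2} + 114 \cdot 33\right) + \left(26 - 44\right)^{2}\right) = 7 + \left(\left(2 + 1089 + 3762\right) + \left(-18\right)^{2}\right) = 7 + \left(4853 + 324\right) = 7 + 5177 = 5184$)
$\left(P + 15382\right) + 5105 = \left(5184 + 15382\right) + 5105 = 20566 + 5105 = 25671$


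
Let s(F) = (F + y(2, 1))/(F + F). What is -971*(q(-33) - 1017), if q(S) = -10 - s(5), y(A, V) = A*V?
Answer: 9978967/10 ≈ 9.9790e+5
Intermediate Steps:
s(F) = (2 + F)/(2*F) (s(F) = (F + 2*1)/(F + F) = (F + 2)/((2*F)) = (2 + F)*(1/(2*F)) = (2 + F)/(2*F))
q(S) = -107/10 (q(S) = -10 - (2 + 5)/(2*5) = -10 - 7/(2*5) = -10 - 1*7/10 = -10 - 7/10 = -107/10)
-971*(q(-33) - 1017) = -971*(-107/10 - 1017) = -971*(-10277/10) = 9978967/10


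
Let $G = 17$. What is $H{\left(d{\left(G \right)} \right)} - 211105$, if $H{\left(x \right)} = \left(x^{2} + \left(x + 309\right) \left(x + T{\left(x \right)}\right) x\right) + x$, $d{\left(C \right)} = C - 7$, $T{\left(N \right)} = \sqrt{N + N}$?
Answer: $-179095 + 6380 \sqrt{5} \approx -1.6483 \cdot 10^{5}$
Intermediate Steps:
$T{\left(N \right)} = \sqrt{2} \sqrt{N}$ ($T{\left(N \right)} = \sqrt{2 N} = \sqrt{2} \sqrt{N}$)
$d{\left(C \right)} = -7 + C$
$H{\left(x \right)} = x + x^{2} + x \left(309 + x\right) \left(x + \sqrt{2} \sqrt{x}\right)$ ($H{\left(x \right)} = \left(x^{2} + \left(x + 309\right) \left(x + \sqrt{2} \sqrt{x}\right) x\right) + x = \left(x^{2} + \left(309 + x\right) \left(x + \sqrt{2} \sqrt{x}\right) x\right) + x = \left(x^{2} + x \left(309 + x\right) \left(x + \sqrt{2} \sqrt{x}\right)\right) + x = x + x^{2} + x \left(309 + x\right) \left(x + \sqrt{2} \sqrt{x}\right)$)
$H{\left(d{\left(G \right)} \right)} - 211105 = \left(-7 + 17\right) \left(1 + \left(-7 + 17\right)^{2} + 310 \left(-7 + 17\right) + \sqrt{2} \left(-7 + 17\right)^{\frac{3}{2}} + 309 \sqrt{2} \sqrt{-7 + 17}\right) - 211105 = 10 \left(1 + 10^{2} + 310 \cdot 10 + \sqrt{2} \cdot 10^{\frac{3}{2}} + 309 \sqrt{2} \sqrt{10}\right) - 211105 = 10 \left(1 + 100 + 3100 + \sqrt{2} \cdot 10 \sqrt{10} + 618 \sqrt{5}\right) - 211105 = 10 \left(1 + 100 + 3100 + 20 \sqrt{5} + 618 \sqrt{5}\right) - 211105 = 10 \left(3201 + 638 \sqrt{5}\right) - 211105 = \left(32010 + 6380 \sqrt{5}\right) - 211105 = -179095 + 6380 \sqrt{5}$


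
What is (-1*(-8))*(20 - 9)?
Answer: 88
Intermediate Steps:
(-1*(-8))*(20 - 9) = 8*11 = 88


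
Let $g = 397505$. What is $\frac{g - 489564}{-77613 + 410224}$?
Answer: $- \frac{92059}{332611} \approx -0.27678$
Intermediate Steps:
$\frac{g - 489564}{-77613 + 410224} = \frac{397505 - 489564}{-77613 + 410224} = - \frac{92059}{332611}$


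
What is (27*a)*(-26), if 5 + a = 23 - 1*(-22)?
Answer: -28080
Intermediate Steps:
a = 40 (a = -5 + (23 - 1*(-22)) = -5 + (23 + 22) = -5 + 45 = 40)
(27*a)*(-26) = (27*40)*(-26) = 1080*(-26) = -28080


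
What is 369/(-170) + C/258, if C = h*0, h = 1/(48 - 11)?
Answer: -369/170 ≈ -2.1706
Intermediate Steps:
h = 1/37 ≈ 0.027027
C = 0 (C = (1/37)*0 = 0)
369/(-170) + C/258 = 369/(-170) + 0/258 = 369*(-1/170) + 0*(1/258) = -369/170 + 0 = -369/170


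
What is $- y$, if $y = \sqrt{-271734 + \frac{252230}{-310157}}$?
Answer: $- \frac{2 i \sqrt{6535043229107869}}{310157} \approx - 521.28 i$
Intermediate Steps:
$y = \frac{2 i \sqrt{6535043229107869}}{310157}$ ($y = \sqrt{-271734 + 252230 \left(- \frac{1}{310157}\right)} = \sqrt{-271734 - \frac{252230}{310157}} = \sqrt{- \frac{84280454468}{310157}} = \frac{2 i \sqrt{6535043229107869}}{310157} \approx 521.28 i$)
$- y = - \frac{2 i \sqrt{6535043229107869}}{310157}$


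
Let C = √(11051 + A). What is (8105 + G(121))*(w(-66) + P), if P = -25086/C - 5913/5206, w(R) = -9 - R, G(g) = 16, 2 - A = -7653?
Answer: 2361822309/5206 - 101861703*√18706/9353 ≈ -1.0359e+6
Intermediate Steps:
A = 7655 (A = 2 - 1*(-7653) = 2 + 7653 = 7655)
C = √18706 (C = √(11051 + 7655) = √18706 ≈ 136.77)
P = -5913/5206 - 12543*√18706/9353 (P = -25086*√18706/18706 - 5913/5206 = -12543*√18706/9353 - 5913*1/5206 = -12543*√18706/9353 - 5913/5206 = -5913/5206 - 12543*√18706/9353 ≈ -184.55)
(8105 + G(121))*(w(-66) + P) = (8105 + 16)*((-9 - 1*(-66)) + (-5913/5206 - 12543*√18706/9353)) = 8121*((-9 + 66) + (-5913/5206 - 12543*√18706/9353)) = 8121*(57 + (-5913/5206 - 12543*√18706/9353)) = 8121*(290829/5206 - 12543*√18706/9353) = 2361822309/5206 - 101861703*√18706/9353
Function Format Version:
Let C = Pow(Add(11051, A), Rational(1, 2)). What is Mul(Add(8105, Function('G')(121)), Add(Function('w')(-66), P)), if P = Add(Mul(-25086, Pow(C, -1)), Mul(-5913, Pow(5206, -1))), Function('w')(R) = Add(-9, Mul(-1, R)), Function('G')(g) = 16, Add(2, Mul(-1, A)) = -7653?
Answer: Add(Rational(2361822309, 5206), Mul(Rational(-101861703, 9353), Pow(18706, Rational(1, 2)))) ≈ -1.0359e+6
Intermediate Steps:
A = 7655 (A = Add(2, Mul(-1, -7653)) = Add(2, 7653) = 7655)
C = Pow(18706, Rational(1, 2)) (C = Pow(Add(11051, 7655), Rational(1, 2)) = Pow(18706, Rational(1, 2)) ≈ 136.77)
P = Add(Rational(-5913, 5206), Mul(Rational(-12543, 9353), Pow(18706, Rational(1, 2)))) (P = Add(Mul(-25086, Pow(Pow(18706, Rational(1, 2)), -1)), Mul(-5913, Pow(5206, -1))) = Add(Mul(-25086, Mul(Rational(1, 18706), Pow(18706, Rational(1, 2)))), Mul(-5913, Rational(1, 5206))) = Add(Mul(Rational(-12543, 9353), Pow(18706, Rational(1, 2))), Rational(-5913, 5206)) = Add(Rational(-5913, 5206), Mul(Rational(-12543, 9353), Pow(18706, Rational(1, 2)))) ≈ -184.55)
Mul(Add(8105, Function('G')(121)), Add(Function('w')(-66), P)) = Mul(Add(8105, 16), Add(Add(-9, Mul(-1, -66)), Add(Rational(-5913, 5206), Mul(Rational(-12543, 9353), Pow(18706, Rational(1, 2)))))) = Mul(8121, Add(Add(-9, 66), Add(Rational(-5913, 5206), Mul(Rational(-12543, 9353), Pow(18706, Rational(1, 2)))))) = Mul(8121, Add(57, Add(Rational(-5913, 5206), Mul(Rational(-12543, 9353), Pow(18706, Rational(1, 2)))))) = Mul(8121, Add(Rational(290829, 5206), Mul(Rational(-12543, 9353), Pow(18706, Rational(1, 2))))) = Add(Rational(2361822309, 5206), Mul(Rational(-101861703, 9353), Pow(18706, Rational(1, 2))))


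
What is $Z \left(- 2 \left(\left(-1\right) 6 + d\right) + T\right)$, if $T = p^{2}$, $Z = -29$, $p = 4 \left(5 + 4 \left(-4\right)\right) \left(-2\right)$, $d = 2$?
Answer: $-224808$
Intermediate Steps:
$p = 88$ ($p = 4 \left(5 - 16\right) \left(-2\right) = 4 \left(-11\right) \left(-2\right) = \left(-44\right) \left(-2\right) = 88$)
$T = 7744$ ($T = 88^{2} = 7744$)
$Z \left(- 2 \left(\left(-1\right) 6 + d\right) + T\right) = - 29 \left(- 2 \left(\left(-1\right) 6 + 2\right) + 7744\right) = - 29 \left(- 2 \left(-6 + 2\right) + 7744\right) = - 29 \left(\left(-2\right) \left(-4\right) + 7744\right) = - 29 \left(8 + 7744\right) = \left(-29\right) 7752 = -224808$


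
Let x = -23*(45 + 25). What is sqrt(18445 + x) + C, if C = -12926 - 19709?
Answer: -32635 + sqrt(16835) ≈ -32505.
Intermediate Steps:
x = -1610 (x = -23*70 = -1610)
C = -32635
sqrt(18445 + x) + C = sqrt(18445 - 1610) - 32635 = sqrt(16835) - 32635 = -32635 + sqrt(16835)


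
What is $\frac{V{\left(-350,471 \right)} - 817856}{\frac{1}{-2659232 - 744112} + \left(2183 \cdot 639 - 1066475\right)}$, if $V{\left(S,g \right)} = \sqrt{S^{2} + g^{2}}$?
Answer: $- \frac{2783445310464}{1117869176927} + \frac{3403344 \sqrt{344341}}{1117869176927} \approx -2.4882$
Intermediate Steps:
$\frac{V{\left(-350,471 \right)} - 817856}{\frac{1}{-2659232 - 744112} + \left(2183 \cdot 639 - 1066475\right)} = \frac{\sqrt{\left(-350\right)^{2} + 471^{2}} - 817856}{\frac{1}{-2659232 - 744112} + \left(2183 \cdot 639 - 1066475\right)} = \frac{\sqrt{122500 + 221841} - 817856}{\frac{1}{-3403344} + \left(1394937 - 1066475\right)} = \frac{\sqrt{344341} - 817856}{- \frac{1}{3403344} + 328462} = \frac{-817856 + \sqrt{344341}}{\frac{1117869176927}{3403344}} = \left(-817856 + \sqrt{344341}\right) \frac{3403344}{1117869176927} = - \frac{2783445310464}{1117869176927} + \frac{3403344 \sqrt{344341}}{1117869176927}$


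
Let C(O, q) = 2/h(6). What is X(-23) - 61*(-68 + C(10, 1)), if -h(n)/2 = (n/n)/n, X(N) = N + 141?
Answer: 4632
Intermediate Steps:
X(N) = 141 + N
h(n) = -2/n (h(n) = -2*n/n/n = -2/n)
C(O, q) = -6 (C(O, q) = 2/((-2/6)) = 2/((-2*⅙)) = 2/(-⅓) = 2*(-3) = -6)
X(-23) - 61*(-68 + C(10, 1)) = (141 - 23) - 61*(-68 - 6) = 118 - 61*(-74) = 118 - 1*(-4514) = 118 + 4514 = 4632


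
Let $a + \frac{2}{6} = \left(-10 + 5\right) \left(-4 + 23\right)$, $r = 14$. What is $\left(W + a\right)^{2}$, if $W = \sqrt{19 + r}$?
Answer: $\frac{82093}{9} - \frac{572 \sqrt{33}}{3} \approx 8026.1$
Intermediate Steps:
$W = \sqrt{33}$ ($W = \sqrt{19 + 14} = \sqrt{33} \approx 5.7446$)
$a = - \frac{286}{3}$ ($a = - \frac{1}{3} + \left(-10 + 5\right) \left(-4 + 23\right) = - \frac{1}{3} - 95 = - \frac{286}{3} \approx -95.333$)
$\left(W + a\right)^{2} = \left(\sqrt{33} - \frac{286}{3}\right)^{2} = \left(- \frac{286}{3} + \sqrt{33}\right)^{2}$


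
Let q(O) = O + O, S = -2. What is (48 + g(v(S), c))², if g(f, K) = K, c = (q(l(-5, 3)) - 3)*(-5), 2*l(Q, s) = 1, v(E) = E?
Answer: 3364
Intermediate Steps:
l(Q, s) = ½ (l(Q, s) = (½)*1 = ½)
q(O) = 2*O
c = 10 (c = (2*(½) - 3)*(-5) = (1 - 3)*(-5) = -2*(-5) = 10)
(48 + g(v(S), c))² = (48 + 10)² = 58² = 3364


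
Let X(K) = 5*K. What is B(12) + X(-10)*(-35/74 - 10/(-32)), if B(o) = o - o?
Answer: 2375/296 ≈ 8.0237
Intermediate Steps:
B(o) = 0
B(12) + X(-10)*(-35/74 - 10/(-32)) = 0 + (5*(-10))*(-35/74 - 10/(-32)) = 0 - 50*(-35*1/74 - 10*(-1/32)) = 0 - 50*(-35/74 + 5/16) = 0 - 50*(-95/592) = 0 + 2375/296 = 2375/296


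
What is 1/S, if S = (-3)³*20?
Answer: -1/540 ≈ -0.0018519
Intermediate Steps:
S = -540 (S = -27*20 = -540)
1/S = 1/(-540) = -1/540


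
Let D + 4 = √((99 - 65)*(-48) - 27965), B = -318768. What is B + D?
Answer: -318772 + I*√29597 ≈ -3.1877e+5 + 172.04*I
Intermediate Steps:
D = -4 + I*√29597 (D = -4 + √((99 - 65)*(-48) - 27965) = -4 + √(34*(-48) - 27965) = -4 + √(-1632 - 27965) = -4 + √(-29597) = -4 + I*√29597 ≈ -4.0 + 172.04*I)
B + D = -318768 + (-4 + I*√29597) = -318772 + I*√29597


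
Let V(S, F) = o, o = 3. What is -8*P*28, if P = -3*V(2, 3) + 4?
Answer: 1120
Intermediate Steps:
V(S, F) = 3
P = -5 (P = -3*3 + 4 = -9 + 4 = -5)
-8*P*28 = -8*(-5)*28 = 40*28 = 1120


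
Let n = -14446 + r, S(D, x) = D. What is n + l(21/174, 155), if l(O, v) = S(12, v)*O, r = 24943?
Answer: 304455/29 ≈ 10498.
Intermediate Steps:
l(O, v) = 12*O
n = 10497 (n = -14446 + 24943 = 10497)
n + l(21/174, 155) = 10497 + 12*(21/174) = 10497 + 12*(21*(1/174)) = 10497 + 12*(7/58) = 10497 + 42/29 = 304455/29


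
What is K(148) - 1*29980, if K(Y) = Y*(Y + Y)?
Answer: 13828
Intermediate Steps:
K(Y) = 2*Y**2 (K(Y) = Y*(2*Y) = 2*Y**2)
K(148) - 1*29980 = 2*148**2 - 1*29980 = 2*21904 - 29980 = 43808 - 29980 = 13828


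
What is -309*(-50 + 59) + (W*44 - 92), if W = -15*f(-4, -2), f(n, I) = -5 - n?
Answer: -2213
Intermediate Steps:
W = 15 (W = -15*(-5 - 1*(-4)) = -15*(-5 + 4) = -15*(-1) = 15)
-309*(-50 + 59) + (W*44 - 92) = -309*(-50 + 59) + (15*44 - 92) = -309*9 + (660 - 92) = -2781 + 568 = -2213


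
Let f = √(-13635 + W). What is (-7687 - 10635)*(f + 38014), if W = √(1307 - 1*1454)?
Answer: -696492508 - 18322*√(-13635 + 7*I*√3) ≈ -6.9649e+8 - 2.1394e+6*I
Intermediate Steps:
W = 7*I*√3 (W = √(1307 - 1454) = √(-147) = 7*I*√3 ≈ 12.124*I)
f = √(-13635 + 7*I*√3) ≈ 0.0519 + 116.77*I
(-7687 - 10635)*(f + 38014) = (-7687 - 10635)*(√(-13635 + 7*I*√3) + 38014) = -18322*(38014 + √(-13635 + 7*I*√3)) = -696492508 - 18322*√(-13635 + 7*I*√3)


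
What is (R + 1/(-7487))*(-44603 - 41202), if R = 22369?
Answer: -14370338415110/7487 ≈ -1.9194e+9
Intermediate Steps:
(R + 1/(-7487))*(-44603 - 41202) = (22369 + 1/(-7487))*(-44603 - 41202) = (22369 - 1/7487)*(-85805) = (167476702/7487)*(-85805) = -14370338415110/7487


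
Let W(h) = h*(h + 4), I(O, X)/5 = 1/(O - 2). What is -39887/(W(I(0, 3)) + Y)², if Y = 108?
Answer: -638192/173889 ≈ -3.6701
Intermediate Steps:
I(O, X) = 5/(-2 + O) (I(O, X) = 5/(O - 2) = 5/(-2 + O))
W(h) = h*(4 + h)
-39887/(W(I(0, 3)) + Y)² = -39887/((5/(-2 + 0))*(4 + 5/(-2 + 0)) + 108)² = -39887/((5/(-2))*(4 + 5/(-2)) + 108)² = -39887/((5*(-½))*(4 + 5*(-½)) + 108)² = -39887/(-5*(4 - 5/2)/2 + 108)² = -39887/(-5/2*3/2 + 108)² = -39887/(-15/4 + 108)² = -39887/((417/4)²) = -39887/173889/16 = -39887*16/173889 = -638192/173889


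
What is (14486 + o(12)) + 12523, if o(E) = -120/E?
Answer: 26999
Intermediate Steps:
(14486 + o(12)) + 12523 = (14486 - 120/12) + 12523 = (14486 - 120*1/12) + 12523 = (14486 - 10) + 12523 = 14476 + 12523 = 26999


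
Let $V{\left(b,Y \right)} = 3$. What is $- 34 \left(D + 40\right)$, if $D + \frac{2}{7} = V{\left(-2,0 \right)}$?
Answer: $- \frac{10166}{7} \approx -1452.3$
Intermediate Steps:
$D = \frac{19}{7}$ ($D = - \frac{2}{7} + 3 = \frac{19}{7} \approx 2.7143$)
$- 34 \left(D + 40\right) = - 34 \left(\frac{19}{7} + 40\right) = \left(-34\right) \frac{299}{7} = - \frac{10166}{7}$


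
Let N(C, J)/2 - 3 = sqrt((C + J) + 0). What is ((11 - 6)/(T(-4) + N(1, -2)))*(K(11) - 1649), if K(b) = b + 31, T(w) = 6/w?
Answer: -144630/97 + 64280*I/97 ≈ -1491.0 + 662.68*I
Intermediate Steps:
K(b) = 31 + b
N(C, J) = 6 + 2*sqrt(C + J) (N(C, J) = 6 + 2*sqrt((C + J) + 0) = 6 + 2*sqrt(C + J))
((11 - 6)/(T(-4) + N(1, -2)))*(K(11) - 1649) = ((11 - 6)/(6/(-4) + (6 + 2*sqrt(1 - 2))))*((31 + 11) - 1649) = (5/(6*(-1/4) + (6 + 2*sqrt(-1))))*(42 - 1649) = (5/(-3/2 + (6 + 2*I)))*(-1607) = (5/(9/2 + 2*I))*(-1607) = (5*(4*(9/2 - 2*I)/97))*(-1607) = (20*(9/2 - 2*I)/97)*(-1607) = -32140*(9/2 - 2*I)/97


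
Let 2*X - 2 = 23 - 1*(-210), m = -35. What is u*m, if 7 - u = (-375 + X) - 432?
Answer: -48755/2 ≈ -24378.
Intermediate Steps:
X = 235/2 (X = 1 + (23 - 1*(-210))/2 = 1 + (23 + 210)/2 = 1 + (½)*233 = 1 + 233/2 = 235/2 ≈ 117.50)
u = 1393/2 (u = 7 - ((-375 + 235/2) - 432) = 7 - (-515/2 - 432) = 7 - 1*(-1379/2) = 7 + 1379/2 = 1393/2 ≈ 696.50)
u*m = (1393/2)*(-35) = -48755/2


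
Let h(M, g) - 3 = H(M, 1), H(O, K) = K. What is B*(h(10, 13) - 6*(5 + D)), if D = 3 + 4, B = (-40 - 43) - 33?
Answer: 7888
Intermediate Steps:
B = -116 (B = -83 - 33 = -116)
h(M, g) = 4 (h(M, g) = 3 + 1 = 4)
D = 7
B*(h(10, 13) - 6*(5 + D)) = -116*(4 - 6*(5 + 7)) = -116*(4 - 6*12) = -116*(4 - 72) = -116*(-68) = 7888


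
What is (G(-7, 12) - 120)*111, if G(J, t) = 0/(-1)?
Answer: -13320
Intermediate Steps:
G(J, t) = 0 (G(J, t) = 0*(-1) = 0)
(G(-7, 12) - 120)*111 = (0 - 120)*111 = -120*111 = -13320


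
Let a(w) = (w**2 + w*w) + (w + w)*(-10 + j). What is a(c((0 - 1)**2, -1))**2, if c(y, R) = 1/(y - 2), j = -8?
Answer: 1444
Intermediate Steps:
c(y, R) = 1/(-2 + y)
a(w) = -36*w + 2*w**2 (a(w) = (w**2 + w*w) + (w + w)*(-10 - 8) = (w**2 + w**2) + (2*w)*(-18) = 2*w**2 - 36*w = -36*w + 2*w**2)
a(c((0 - 1)**2, -1))**2 = (2*(-18 + 1/(-2 + (0 - 1)**2))/(-2 + (0 - 1)**2))**2 = (2*(-18 + 1/(-2 + (-1)**2))/(-2 + (-1)**2))**2 = (2*(-18 + 1/(-2 + 1))/(-2 + 1))**2 = (2*(-18 + 1/(-1))/(-1))**2 = (2*(-1)*(-18 - 1))**2 = (2*(-1)*(-19))**2 = 38**2 = 1444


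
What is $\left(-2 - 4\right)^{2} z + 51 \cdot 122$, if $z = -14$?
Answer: $5718$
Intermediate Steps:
$\left(-2 - 4\right)^{2} z + 51 \cdot 122 = \left(-2 - 4\right)^{2} \left(-14\right) + 51 \cdot 122 = \left(-6\right)^{2} \left(-14\right) + 6222 = 36 \left(-14\right) + 6222 = -504 + 6222 = 5718$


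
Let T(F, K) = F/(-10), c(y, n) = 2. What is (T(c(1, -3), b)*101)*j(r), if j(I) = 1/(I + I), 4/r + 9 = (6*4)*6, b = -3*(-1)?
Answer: -2727/8 ≈ -340.88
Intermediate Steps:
b = 3
r = 4/135 (r = 4/(-9 + (6*4)*6) = 4/(-9 + 24*6) = 4/(-9 + 144) = 4/135 ≈ 0.029630)
T(F, K) = -F/10 (T(F, K) = F*(-⅒) = -F/10)
j(I) = 1/(2*I)
(T(c(1, -3), b)*101)*j(r) = (-⅒*2*101)*(1/(2*(4/135))) = (-⅕*101)*((½)*(135/4)) = -101/5*135/8 = -2727/8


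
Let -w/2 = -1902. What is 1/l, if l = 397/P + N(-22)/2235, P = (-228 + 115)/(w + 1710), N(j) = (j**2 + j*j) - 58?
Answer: -50511/978488360 ≈ -5.1621e-5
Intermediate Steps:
w = 3804 (w = -2*(-1902) = 3804)
N(j) = -58 + 2*j**2 (N(j) = (j**2 + j**2) - 58 = 2*j**2 - 58 = -58 + 2*j**2)
P = -113/5514 (P = (-228 + 115)/(3804 + 1710) = -113/5514 ≈ -0.020493)
l = -978488360/50511 (l = 397/(-113/5514) + (-58 + 2*(-22)**2)/2235 = 397*(-5514/113) + (-58 + 2*484)*(1/2235) = -2189058/113 + (-58 + 968)*(1/2235) = -2189058/113 + 910*(1/2235) = -2189058/113 + 182/447 = -978488360/50511 ≈ -19372.)
1/l = 1/(-978488360/50511) = -50511/978488360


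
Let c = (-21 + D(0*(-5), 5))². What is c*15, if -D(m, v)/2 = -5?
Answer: 1815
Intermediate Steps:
D(m, v) = 10 (D(m, v) = -2*(-5) = 10)
c = 121 (c = (-21 + 10)² = (-11)² = 121)
c*15 = 121*15 = 1815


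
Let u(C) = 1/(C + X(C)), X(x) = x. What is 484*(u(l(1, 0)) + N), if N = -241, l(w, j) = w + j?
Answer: -116402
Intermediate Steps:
l(w, j) = j + w
u(C) = 1/(2*C) (u(C) = 1/(C + C) = 1/(2*C))
484*(u(l(1, 0)) + N) = 484*(1/(2*(0 + 1)) - 241) = 484*((½)/1 - 241) = 484*((½)*1 - 241) = 484*(½ - 241) = 484*(-481/2) = -116402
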